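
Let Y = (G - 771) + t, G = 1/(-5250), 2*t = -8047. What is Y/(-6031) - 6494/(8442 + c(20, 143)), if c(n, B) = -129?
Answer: 72771/5277125 ≈ 0.013790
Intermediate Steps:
t = -8047/2 (t = (1/2)*(-8047) = -8047/2 ≈ -4023.5)
G = -1/5250 ≈ -0.00019048
Y = -12585563/2625 (Y = (-1/5250 - 771) - 8047/2 = -4047751/5250 - 8047/2 = -12585563/2625 ≈ -4794.5)
Y/(-6031) - 6494/(8442 + c(20, 143)) = -12585563/2625/(-6031) - 6494/(8442 - 129) = -12585563/2625*(-1/6031) - 6494/8313 = 12585563/15831375 - 6494*1/8313 = 12585563/15831375 - 382/489 = 72771/5277125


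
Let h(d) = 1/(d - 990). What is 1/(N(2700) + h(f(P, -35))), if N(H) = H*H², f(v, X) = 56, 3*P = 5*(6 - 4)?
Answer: 934/18383921999999 ≈ 5.0805e-11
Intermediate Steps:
P = 10/3 (P = (5*(6 - 4))/3 = (5*2)/3 = (⅓)*10 = 10/3 ≈ 3.3333)
h(d) = 1/(-990 + d)
N(H) = H³
1/(N(2700) + h(f(P, -35))) = 1/(2700³ + 1/(-990 + 56)) = 1/(19683000000 + 1/(-934)) = 1/(19683000000 - 1/934) = 1/(18383921999999/934) = 934/18383921999999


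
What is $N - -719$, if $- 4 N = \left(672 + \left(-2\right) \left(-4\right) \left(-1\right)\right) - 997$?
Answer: $\frac{3209}{4} \approx 802.25$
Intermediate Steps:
$N = \frac{333}{4}$ ($N = - \frac{\left(672 + \left(-2\right) \left(-4\right) \left(-1\right)\right) - 997}{4} = - \frac{\left(672 + 8 \left(-1\right)\right) - 997}{4} = - \frac{\left(672 - 8\right) - 997}{4} = - \frac{664 - 997}{4} = \left(- \frac{1}{4}\right) \left(-333\right) = \frac{333}{4} \approx 83.25$)
$N - -719 = \frac{333}{4} - -719 = \frac{333}{4} + 719 = \frac{3209}{4}$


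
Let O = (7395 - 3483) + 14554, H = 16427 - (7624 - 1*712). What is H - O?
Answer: -8951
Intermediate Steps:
H = 9515 (H = 16427 - (7624 - 712) = 16427 - 1*6912 = 16427 - 6912 = 9515)
O = 18466 (O = 3912 + 14554 = 18466)
H - O = 9515 - 1*18466 = 9515 - 18466 = -8951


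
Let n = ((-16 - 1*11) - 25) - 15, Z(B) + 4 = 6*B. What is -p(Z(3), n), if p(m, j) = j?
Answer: 67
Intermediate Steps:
Z(B) = -4 + 6*B
n = -67 (n = ((-16 - 11) - 25) - 15 = (-27 - 25) - 15 = -52 - 15 = -67)
-p(Z(3), n) = -1*(-67) = 67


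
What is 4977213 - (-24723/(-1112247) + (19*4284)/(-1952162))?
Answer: 600386365599038926/120627018223 ≈ 4.9772e+6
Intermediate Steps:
4977213 - (-24723/(-1112247) + (19*4284)/(-1952162)) = 4977213 - (-24723*(-1/1112247) + 81396*(-1/1952162)) = 4977213 - (2747/123583 - 40698/976081) = 4977213 - 1*(-2348286427/120627018223) = 4977213 + 2348286427/120627018223 = 600386365599038926/120627018223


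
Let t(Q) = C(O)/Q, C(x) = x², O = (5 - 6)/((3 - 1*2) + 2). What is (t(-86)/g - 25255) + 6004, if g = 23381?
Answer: -348383306395/18096894 ≈ -19251.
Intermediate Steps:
O = -⅓ (O = -1/((3 - 2) + 2) = -1/(1 + 2) = -1/3 = -1*⅓ = -⅓ ≈ -0.33333)
t(Q) = 1/(9*Q) (t(Q) = (-⅓)²/Q = 1/(9*Q))
(t(-86)/g - 25255) + 6004 = (((⅑)/(-86))/23381 - 25255) + 6004 = (((⅑)*(-1/86))*(1/23381) - 25255) + 6004 = (-1/774*1/23381 - 25255) + 6004 = (-1/18096894 - 25255) + 6004 = -457037057971/18096894 + 6004 = -348383306395/18096894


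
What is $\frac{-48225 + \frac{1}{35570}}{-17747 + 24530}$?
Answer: $- \frac{1715363249}{241271310} \approx -7.1097$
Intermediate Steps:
$\frac{-48225 + \frac{1}{35570}}{-17747 + 24530} = \frac{-48225 + \frac{1}{35570}}{6783} = \left(- \frac{1715363249}{35570}\right) \frac{1}{6783} = - \frac{1715363249}{241271310}$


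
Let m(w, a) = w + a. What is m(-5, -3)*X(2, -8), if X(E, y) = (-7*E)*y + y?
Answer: -832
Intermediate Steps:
X(E, y) = y - 7*E*y (X(E, y) = -7*E*y + y = y - 7*E*y)
m(w, a) = a + w
m(-5, -3)*X(2, -8) = (-3 - 5)*(-8*(1 - 7*2)) = -(-64)*(1 - 14) = -(-64)*(-13) = -8*104 = -832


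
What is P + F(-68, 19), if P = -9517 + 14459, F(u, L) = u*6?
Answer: 4534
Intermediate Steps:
F(u, L) = 6*u
P = 4942
P + F(-68, 19) = 4942 + 6*(-68) = 4942 - 408 = 4534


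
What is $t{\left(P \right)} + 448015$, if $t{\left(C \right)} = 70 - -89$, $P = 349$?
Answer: $448174$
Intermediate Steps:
$t{\left(C \right)} = 159$ ($t{\left(C \right)} = 70 + 89 = 159$)
$t{\left(P \right)} + 448015 = 159 + 448015 = 448174$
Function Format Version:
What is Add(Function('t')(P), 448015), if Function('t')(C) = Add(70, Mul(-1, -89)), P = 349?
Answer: 448174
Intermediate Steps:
Function('t')(C) = 159 (Function('t')(C) = Add(70, 89) = 159)
Add(Function('t')(P), 448015) = Add(159, 448015) = 448174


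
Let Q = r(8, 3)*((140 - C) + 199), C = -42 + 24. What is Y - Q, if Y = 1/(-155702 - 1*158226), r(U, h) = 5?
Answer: -560361481/313928 ≈ -1785.0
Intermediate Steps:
C = -18
Q = 1785 (Q = 5*((140 - 1*(-18)) + 199) = 5*((140 + 18) + 199) = 5*(158 + 199) = 5*357 = 1785)
Y = -1/313928 (Y = 1/(-155702 - 158226) = 1/(-313928) = -1/313928 ≈ -3.1854e-6)
Y - Q = -1/313928 - 1*1785 = -1/313928 - 1785 = -560361481/313928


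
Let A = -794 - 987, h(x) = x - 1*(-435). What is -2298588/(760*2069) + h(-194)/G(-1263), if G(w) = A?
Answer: -1118185817/700128910 ≈ -1.5971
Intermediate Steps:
h(x) = 435 + x (h(x) = x + 435 = 435 + x)
A = -1781
G(w) = -1781
-2298588/(760*2069) + h(-194)/G(-1263) = -2298588/(760*2069) + (435 - 194)/(-1781) = -2298588/1572440 + 241*(-1/1781) = -2298588*1/1572440 - 241/1781 = -574647/393110 - 241/1781 = -1118185817/700128910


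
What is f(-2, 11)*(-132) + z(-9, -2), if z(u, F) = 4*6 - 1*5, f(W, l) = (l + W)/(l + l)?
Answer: -35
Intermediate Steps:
f(W, l) = (W + l)/(2*l) (f(W, l) = (W + l)/((2*l)) = (W + l)*(1/(2*l)) = (W + l)/(2*l))
z(u, F) = 19 (z(u, F) = 24 - 5 = 19)
f(-2, 11)*(-132) + z(-9, -2) = ((½)*(-2 + 11)/11)*(-132) + 19 = ((½)*(1/11)*9)*(-132) + 19 = (9/22)*(-132) + 19 = -54 + 19 = -35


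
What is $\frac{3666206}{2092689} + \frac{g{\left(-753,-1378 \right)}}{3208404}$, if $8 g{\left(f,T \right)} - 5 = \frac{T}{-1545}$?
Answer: $\frac{16154068910079623}{9220823348142240} \approx 1.7519$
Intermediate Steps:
$g{\left(f,T \right)} = \frac{5}{8} - \frac{T}{12360}$ ($g{\left(f,T \right)} = \frac{5}{8} + \frac{T \frac{1}{-1545}}{8} = \frac{5}{8} + \frac{T \left(- \frac{1}{1545}\right)}{8} = \frac{5}{8} + \frac{\left(- \frac{1}{1545}\right) T}{8} = \frac{5}{8} - \frac{T}{12360}$)
$\frac{3666206}{2092689} + \frac{g{\left(-753,-1378 \right)}}{3208404} = \frac{3666206}{2092689} + \frac{\frac{5}{8} - - \frac{689}{6180}}{3208404} = 3666206 \cdot \frac{1}{2092689} + \left(\frac{5}{8} + \frac{689}{6180}\right) \frac{1}{3208404} = \frac{3666206}{2092689} + \frac{9103}{12360} \cdot \frac{1}{3208404} = \frac{3666206}{2092689} + \frac{9103}{39655873440} = \frac{16154068910079623}{9220823348142240}$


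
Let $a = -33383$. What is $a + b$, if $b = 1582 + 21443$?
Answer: $-10358$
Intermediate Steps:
$b = 23025$
$a + b = -33383 + 23025 = -10358$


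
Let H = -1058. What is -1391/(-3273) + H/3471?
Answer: 151703/1262287 ≈ 0.12018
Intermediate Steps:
-1391/(-3273) + H/3471 = -1391/(-3273) - 1058/3471 = -1391*(-1/3273) - 1058*1/3471 = 1391/3273 - 1058/3471 = 151703/1262287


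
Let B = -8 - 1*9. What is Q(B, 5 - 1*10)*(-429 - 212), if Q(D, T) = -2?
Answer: 1282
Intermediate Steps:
B = -17 (B = -8 - 9 = -17)
Q(B, 5 - 1*10)*(-429 - 212) = -2*(-429 - 212) = -2*(-641) = 1282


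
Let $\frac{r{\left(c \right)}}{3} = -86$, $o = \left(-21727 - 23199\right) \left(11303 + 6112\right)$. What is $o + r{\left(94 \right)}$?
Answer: $-782386548$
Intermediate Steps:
$o = -782386290$ ($o = \left(-44926\right) 17415 = -782386290$)
$r{\left(c \right)} = -258$ ($r{\left(c \right)} = 3 \left(-86\right) = -258$)
$o + r{\left(94 \right)} = -782386290 - 258 = -782386548$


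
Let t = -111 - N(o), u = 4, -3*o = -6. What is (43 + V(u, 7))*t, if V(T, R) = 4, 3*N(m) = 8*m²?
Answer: -17155/3 ≈ -5718.3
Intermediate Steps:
o = 2 (o = -⅓*(-6) = 2)
N(m) = 8*m²/3 (N(m) = (8*m²)/3 = 8*m²/3)
t = -365/3 (t = -111 - 8*2²/3 = -111 - 8*4/3 = -111 - 1*32/3 = -111 - 32/3 = -365/3 ≈ -121.67)
(43 + V(u, 7))*t = (43 + 4)*(-365/3) = 47*(-365/3) = -17155/3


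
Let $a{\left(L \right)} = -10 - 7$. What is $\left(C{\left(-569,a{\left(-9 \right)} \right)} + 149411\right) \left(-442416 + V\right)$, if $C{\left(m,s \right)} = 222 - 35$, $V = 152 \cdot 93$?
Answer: $-64069831440$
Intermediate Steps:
$a{\left(L \right)} = -17$ ($a{\left(L \right)} = -10 - 7 = -17$)
$V = 14136$
$C{\left(m,s \right)} = 187$
$\left(C{\left(-569,a{\left(-9 \right)} \right)} + 149411\right) \left(-442416 + V\right) = \left(187 + 149411\right) \left(-442416 + 14136\right) = 149598 \left(-428280\right) = -64069831440$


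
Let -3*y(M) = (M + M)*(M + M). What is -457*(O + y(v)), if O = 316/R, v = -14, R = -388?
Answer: 34862245/291 ≈ 1.1980e+5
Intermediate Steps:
y(M) = -4*M²/3 (y(M) = -(M + M)*(M + M)/3 = -2*M*2*M/3 = -4*M²/3)
O = -79/97 (O = 316/(-388) = 316*(-1/388) = -79/97 ≈ -0.81443)
-457*(O + y(v)) = -457*(-79/97 - 4/3*(-14)²) = -457*(-79/97 - 4/3*196) = -457*(-79/97 - 784/3) = -457*(-76285/291) = 34862245/291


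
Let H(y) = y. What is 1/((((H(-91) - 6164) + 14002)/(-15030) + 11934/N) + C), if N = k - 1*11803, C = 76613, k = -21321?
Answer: 4787055/366746452603 ≈ 1.3053e-5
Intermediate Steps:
N = -33124 (N = -21321 - 1*11803 = -21321 - 11803 = -33124)
1/((((H(-91) - 6164) + 14002)/(-15030) + 11934/N) + C) = 1/((((-91 - 6164) + 14002)/(-15030) + 11934/(-33124)) + 76613) = 1/(((-6255 + 14002)*(-1/15030) + 11934*(-1/33124)) + 76613) = 1/((7747*(-1/15030) - 459/1274) + 76613) = 1/((-7747/15030 - 459/1274) + 76613) = 1/(-4192112/4787055 + 76613) = 1/(366746452603/4787055) = 4787055/366746452603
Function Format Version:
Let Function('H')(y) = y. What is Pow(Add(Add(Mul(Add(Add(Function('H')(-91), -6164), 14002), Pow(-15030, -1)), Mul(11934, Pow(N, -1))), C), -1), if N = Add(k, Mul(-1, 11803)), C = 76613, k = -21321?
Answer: Rational(4787055, 366746452603) ≈ 1.3053e-5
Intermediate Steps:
N = -33124 (N = Add(-21321, Mul(-1, 11803)) = Add(-21321, -11803) = -33124)
Pow(Add(Add(Mul(Add(Add(Function('H')(-91), -6164), 14002), Pow(-15030, -1)), Mul(11934, Pow(N, -1))), C), -1) = Pow(Add(Add(Mul(Add(Add(-91, -6164), 14002), Pow(-15030, -1)), Mul(11934, Pow(-33124, -1))), 76613), -1) = Pow(Add(Add(Mul(Add(-6255, 14002), Rational(-1, 15030)), Mul(11934, Rational(-1, 33124))), 76613), -1) = Pow(Add(Add(Mul(7747, Rational(-1, 15030)), Rational(-459, 1274)), 76613), -1) = Pow(Add(Add(Rational(-7747, 15030), Rational(-459, 1274)), 76613), -1) = Pow(Add(Rational(-4192112, 4787055), 76613), -1) = Pow(Rational(366746452603, 4787055), -1) = Rational(4787055, 366746452603)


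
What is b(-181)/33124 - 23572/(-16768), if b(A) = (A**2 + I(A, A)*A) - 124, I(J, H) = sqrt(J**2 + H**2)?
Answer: 83003509/34713952 - 32761*sqrt(2)/33124 ≈ 0.99236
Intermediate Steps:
I(J, H) = sqrt(H**2 + J**2)
b(A) = -124 + A**2 + A*sqrt(2)*sqrt(A**2) (b(A) = (A**2 + sqrt(A**2 + A**2)*A) - 124 = (A**2 + sqrt(2*A**2)*A) - 124 = (A**2 + (sqrt(2)*sqrt(A**2))*A) - 124 = (A**2 + A*sqrt(2)*sqrt(A**2)) - 124 = -124 + A**2 + A*sqrt(2)*sqrt(A**2))
b(-181)/33124 - 23572/(-16768) = (-124 + (-181)**2 - 181*sqrt(2)*sqrt((-181)**2))/33124 - 23572/(-16768) = (-124 + 32761 - 181*sqrt(2)*sqrt(32761))*(1/33124) - 23572*(-1/16768) = (-124 + 32761 - 181*sqrt(2)*181)*(1/33124) + 5893/4192 = (-124 + 32761 - 32761*sqrt(2))*(1/33124) + 5893/4192 = (32637 - 32761*sqrt(2))*(1/33124) + 5893/4192 = (32637/33124 - 32761*sqrt(2)/33124) + 5893/4192 = 83003509/34713952 - 32761*sqrt(2)/33124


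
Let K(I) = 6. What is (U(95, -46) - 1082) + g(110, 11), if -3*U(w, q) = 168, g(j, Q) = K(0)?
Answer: -1132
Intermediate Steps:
g(j, Q) = 6
U(w, q) = -56 (U(w, q) = -⅓*168 = -56)
(U(95, -46) - 1082) + g(110, 11) = (-56 - 1082) + 6 = -1138 + 6 = -1132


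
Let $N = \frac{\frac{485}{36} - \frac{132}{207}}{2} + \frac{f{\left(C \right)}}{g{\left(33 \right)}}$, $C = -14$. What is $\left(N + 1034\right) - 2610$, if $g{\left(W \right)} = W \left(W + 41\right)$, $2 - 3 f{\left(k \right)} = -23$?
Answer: $- \frac{1057883903}{673992} \approx -1569.6$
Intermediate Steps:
$f{\left(k \right)} = \frac{25}{3}$ ($f{\left(k \right)} = \frac{2}{3} - - \frac{23}{3} = \frac{2}{3} + \frac{23}{3} = \frac{25}{3}$)
$g{\left(W \right)} = W \left(41 + W\right)$
$N = \frac{4327489}{673992}$ ($N = \frac{\frac{485}{36} - \frac{132}{207}}{2} + \frac{25}{3 \cdot 33 \left(41 + 33\right)} = \left(485 \cdot \frac{1}{36} - \frac{44}{69}\right) \frac{1}{2} + \frac{25}{3 \cdot 33 \cdot 74} = \left(\frac{485}{36} - \frac{44}{69}\right) \frac{1}{2} + \frac{25}{3 \cdot 2442} = \frac{10627}{828} \cdot \frac{1}{2} + \frac{25}{3} \cdot \frac{1}{2442} = \frac{10627}{1656} + \frac{25}{7326} = \frac{4327489}{673992} \approx 6.4207$)
$\left(N + 1034\right) - 2610 = \left(\frac{4327489}{673992} + 1034\right) - 2610 = \frac{701235217}{673992} - 2610 = - \frac{1057883903}{673992}$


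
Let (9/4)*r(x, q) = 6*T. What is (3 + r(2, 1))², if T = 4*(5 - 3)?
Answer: 5329/9 ≈ 592.11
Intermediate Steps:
T = 8 (T = 4*2 = 8)
r(x, q) = 64/3 (r(x, q) = 4*(6*8)/9 = (4/9)*48 = 64/3)
(3 + r(2, 1))² = (3 + 64/3)² = (73/3)² = 5329/9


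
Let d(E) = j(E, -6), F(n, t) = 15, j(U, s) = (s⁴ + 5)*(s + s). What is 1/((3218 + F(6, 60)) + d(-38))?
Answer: -1/12379 ≈ -8.0782e-5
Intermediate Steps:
j(U, s) = 2*s*(5 + s⁴) (j(U, s) = (5 + s⁴)*(2*s) = 2*s*(5 + s⁴))
d(E) = -15612 (d(E) = 2*(-6)*(5 + (-6)⁴) = 2*(-6)*(5 + 1296) = 2*(-6)*1301 = -15612)
1/((3218 + F(6, 60)) + d(-38)) = 1/((3218 + 15) - 15612) = 1/(3233 - 15612) = 1/(-12379) = -1/12379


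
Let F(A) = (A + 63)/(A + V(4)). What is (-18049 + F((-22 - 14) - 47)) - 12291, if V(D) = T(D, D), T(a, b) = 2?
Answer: -2457520/81 ≈ -30340.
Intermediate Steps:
V(D) = 2
F(A) = (63 + A)/(2 + A) (F(A) = (A + 63)/(A + 2) = (63 + A)/(2 + A))
(-18049 + F((-22 - 14) - 47)) - 12291 = (-18049 + (63 + ((-22 - 14) - 47))/(2 + ((-22 - 14) - 47))) - 12291 = (-18049 + (63 + (-36 - 47))/(2 + (-36 - 47))) - 12291 = (-18049 + (63 - 83)/(2 - 83)) - 12291 = (-18049 - 20/(-81)) - 12291 = (-18049 - 1/81*(-20)) - 12291 = (-18049 + 20/81) - 12291 = -1461949/81 - 12291 = -2457520/81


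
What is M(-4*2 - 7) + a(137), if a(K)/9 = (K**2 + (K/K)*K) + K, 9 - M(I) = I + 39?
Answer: 171372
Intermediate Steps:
M(I) = -30 - I (M(I) = 9 - (I + 39) = 9 - (39 + I) = 9 + (-39 - I) = -30 - I)
a(K) = 9*K**2 + 18*K (a(K) = 9*((K**2 + (K/K)*K) + K) = 9*((K**2 + 1*K) + K) = 9*((K**2 + K) + K) = 9*((K + K**2) + K) = 9*(K**2 + 2*K) = 9*K**2 + 18*K)
M(-4*2 - 7) + a(137) = (-30 - (-4*2 - 7)) + 9*137*(2 + 137) = (-30 - (-8 - 7)) + 9*137*139 = (-30 - 1*(-15)) + 171387 = (-30 + 15) + 171387 = -15 + 171387 = 171372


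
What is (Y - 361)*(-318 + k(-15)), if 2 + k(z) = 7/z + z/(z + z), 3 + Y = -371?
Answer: 470351/2 ≈ 2.3518e+5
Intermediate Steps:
Y = -374 (Y = -3 - 371 = -374)
k(z) = -3/2 + 7/z (k(z) = -2 + (7/z + z/(z + z)) = -2 + (7/z + z/((2*z))) = -2 + (7/z + z*(1/(2*z))) = -2 + (7/z + ½) = -2 + (½ + 7/z) = -3/2 + 7/z)
(Y - 361)*(-318 + k(-15)) = (-374 - 361)*(-318 + (-3/2 + 7/(-15))) = -735*(-318 + (-3/2 + 7*(-1/15))) = -735*(-318 + (-3/2 - 7/15)) = -735*(-318 - 59/30) = -735*(-9599/30) = 470351/2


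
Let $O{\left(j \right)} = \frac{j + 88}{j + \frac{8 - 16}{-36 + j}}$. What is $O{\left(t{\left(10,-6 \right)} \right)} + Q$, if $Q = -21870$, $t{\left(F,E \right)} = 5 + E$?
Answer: $-21981$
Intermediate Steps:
$O{\left(j \right)} = \frac{88 + j}{j - \frac{8}{-36 + j}}$
$O{\left(t{\left(10,-6 \right)} \right)} + Q = \frac{3168 - \left(5 - 6\right)^{2} - 52 \left(5 - 6\right)}{8 - \left(5 - 6\right)^{2} + 36 \left(5 - 6\right)} - 21870 = \frac{3168 - \left(-1\right)^{2} - -52}{8 - \left(-1\right)^{2} + 36 \left(-1\right)} - 21870 = \frac{3168 - 1 + 52}{8 - 1 - 36} - 21870 = \frac{1}{-29} \cdot 3219 - 21870 = \left(- \frac{1}{29}\right) 3219 - 21870 = -111 - 21870 = -21981$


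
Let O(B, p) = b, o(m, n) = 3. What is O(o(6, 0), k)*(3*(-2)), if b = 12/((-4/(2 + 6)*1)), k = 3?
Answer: 144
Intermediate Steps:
b = -24 (b = 12/((-4/8*1)) = 12/((-4*⅛*1)) = 12/((-½*1)) = 12/(-½) = 12*(-2) = -24)
O(B, p) = -24
O(o(6, 0), k)*(3*(-2)) = -72*(-2) = -24*(-6) = 144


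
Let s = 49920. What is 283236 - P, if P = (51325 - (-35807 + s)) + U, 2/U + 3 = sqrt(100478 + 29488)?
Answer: 10657513654/43319 - 2*sqrt(129966)/129957 ≈ 2.4602e+5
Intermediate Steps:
U = 2/(-3 + sqrt(129966)) (U = 2/(-3 + sqrt(100478 + 29488)) = 2/(-3 + sqrt(129966)) ≈ 0.0055943)
P = 1611986630/43319 + 2*sqrt(129966)/129957 (P = (51325 - (-35807 + 49920)) + (2/43319 + 2*sqrt(129966)/129957) = (51325 - 1*14113) + (2/43319 + 2*sqrt(129966)/129957) = (51325 - 14113) + (2/43319 + 2*sqrt(129966)/129957) = 37212 + (2/43319 + 2*sqrt(129966)/129957) = 1611986630/43319 + 2*sqrt(129966)/129957 ≈ 37212.)
283236 - P = 283236 - (1611986630/43319 + 2*sqrt(129966)/129957) = 283236 + (-1611986630/43319 - 2*sqrt(129966)/129957) = 10657513654/43319 - 2*sqrt(129966)/129957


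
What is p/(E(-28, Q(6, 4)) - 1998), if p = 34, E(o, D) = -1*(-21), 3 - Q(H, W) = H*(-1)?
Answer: -34/1977 ≈ -0.017198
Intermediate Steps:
Q(H, W) = 3 + H (Q(H, W) = 3 - H*(-1) = 3 - (-1)*H = 3 + H)
E(o, D) = 21
p/(E(-28, Q(6, 4)) - 1998) = 34/(21 - 1998) = 34/(-1977) = 34*(-1/1977) = -34/1977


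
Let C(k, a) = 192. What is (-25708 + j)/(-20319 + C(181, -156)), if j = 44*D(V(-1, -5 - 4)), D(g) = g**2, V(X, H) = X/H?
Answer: 2082304/1630287 ≈ 1.2773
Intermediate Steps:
j = 44/81 (j = 44*(-1/(-5 - 4))**2 = 44*(-1/(-9))**2 = 44*(-1*(-1/9))**2 = 44*(1/9)**2 = 44*(1/81) = 44/81 ≈ 0.54321)
(-25708 + j)/(-20319 + C(181, -156)) = (-25708 + 44/81)/(-20319 + 192) = -2082304/81/(-20127) = -2082304/81*(-1/20127) = 2082304/1630287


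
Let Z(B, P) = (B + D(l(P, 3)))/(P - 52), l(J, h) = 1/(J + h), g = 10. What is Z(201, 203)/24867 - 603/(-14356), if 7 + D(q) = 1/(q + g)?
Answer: 4672289988251/111099417799572 ≈ 0.042055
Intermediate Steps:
D(q) = -7 + 1/(10 + q) (D(q) = -7 + 1/(q + 10) = -7 + 1/(10 + q))
Z(B, P) = (B + (-69 - 7/(3 + P))/(10 + 1/(3 + P)))/(-52 + P) (Z(B, P) = (B + (-69 - 7/(P + 3))/(10 + 1/(P + 3)))/(P - 52) = (B + (-69 - 7/(3 + P))/(10 + 1/(3 + P)))/(-52 + P))
Z(201, 203)/24867 - 603/(-14356) = ((-214 - 69*203 + 201*(31 + 10*203))/((-52 + 203)*(31 + 10*203)))/24867 - 603/(-14356) = ((-214 - 14007 + 201*(31 + 2030))/(151*(31 + 2030)))*(1/24867) - 603*(-1/14356) = ((1/151)*(-214 - 14007 + 201*2061)/2061)*(1/24867) + 603/14356 = ((1/151)*(1/2061)*(-214 - 14007 + 414261))*(1/24867) + 603/14356 = ((1/151)*(1/2061)*400040)*(1/24867) + 603/14356 = (400040/311211)*(1/24867) + 603/14356 = 400040/7738883937 + 603/14356 = 4672289988251/111099417799572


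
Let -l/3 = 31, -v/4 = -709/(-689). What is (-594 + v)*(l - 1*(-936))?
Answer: -347401986/689 ≈ -5.0421e+5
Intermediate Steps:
v = -2836/689 (v = -(-2836)/(-689) = -(-2836)*(-1)/689 = -4*709/689 = -2836/689 ≈ -4.1161)
l = -93 (l = -3*31 = -93)
(-594 + v)*(l - 1*(-936)) = (-594 - 2836/689)*(-93 - 1*(-936)) = -412102*(-93 + 936)/689 = -412102/689*843 = -347401986/689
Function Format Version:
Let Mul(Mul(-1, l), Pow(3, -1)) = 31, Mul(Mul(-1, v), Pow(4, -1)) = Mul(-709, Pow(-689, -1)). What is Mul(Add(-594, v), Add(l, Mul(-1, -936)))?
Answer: Rational(-347401986, 689) ≈ -5.0421e+5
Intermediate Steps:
v = Rational(-2836, 689) (v = Mul(-4, Mul(-709, Pow(-689, -1))) = Mul(-4, Mul(-709, Rational(-1, 689))) = Mul(-4, Rational(709, 689)) = Rational(-2836, 689) ≈ -4.1161)
l = -93 (l = Mul(-3, 31) = -93)
Mul(Add(-594, v), Add(l, Mul(-1, -936))) = Mul(Add(-594, Rational(-2836, 689)), Add(-93, Mul(-1, -936))) = Mul(Rational(-412102, 689), Add(-93, 936)) = Mul(Rational(-412102, 689), 843) = Rational(-347401986, 689)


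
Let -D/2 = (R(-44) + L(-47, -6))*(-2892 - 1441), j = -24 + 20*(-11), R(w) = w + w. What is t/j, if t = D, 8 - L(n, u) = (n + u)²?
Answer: 12518037/122 ≈ 1.0261e+5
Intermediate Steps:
R(w) = 2*w
j = -244 (j = -24 - 220 = -244)
L(n, u) = 8 - (n + u)²
D = -25036074 (D = -2*(2*(-44) + (8 - (-47 - 6)²))*(-2892 - 1441) = -2*(-88 + (8 - 1*(-53)²))*(-4333) = -2*(-88 + (8 - 1*2809))*(-4333) = -2*(-88 + (8 - 2809))*(-4333) = -2*(-88 - 2801)*(-4333) = -(-5778)*(-4333) = -2*12518037 = -25036074)
t = -25036074
t/j = -25036074/(-244) = -25036074*(-1/244) = 12518037/122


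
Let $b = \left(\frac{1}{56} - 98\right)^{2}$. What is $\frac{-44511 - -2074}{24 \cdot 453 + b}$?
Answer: $- \frac{133082432}{64201761} \approx -2.0729$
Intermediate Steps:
$b = \frac{30107169}{3136}$ ($b = \left(\frac{1}{56} - 98\right)^{2} = \left(- \frac{5487}{56}\right)^{2} = \frac{30107169}{3136} \approx 9600.5$)
$\frac{-44511 - -2074}{24 \cdot 453 + b} = \frac{-44511 - -2074}{24 \cdot 453 + \frac{30107169}{3136}} = \frac{-44511 + 2074}{10872 + \frac{30107169}{3136}} = - \frac{42437}{\frac{64201761}{3136}} = \left(-42437\right) \frac{3136}{64201761} = - \frac{133082432}{64201761}$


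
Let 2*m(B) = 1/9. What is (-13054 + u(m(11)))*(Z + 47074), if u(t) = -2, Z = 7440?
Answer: -711734784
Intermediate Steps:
m(B) = 1/18 (m(B) = (½)/9 = (½)*(⅑) = 1/18)
(-13054 + u(m(11)))*(Z + 47074) = (-13054 - 2)*(7440 + 47074) = -13056*54514 = -711734784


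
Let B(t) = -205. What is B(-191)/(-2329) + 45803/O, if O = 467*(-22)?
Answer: -104569017/23928146 ≈ -4.3701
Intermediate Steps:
O = -10274
B(-191)/(-2329) + 45803/O = -205/(-2329) + 45803/(-10274) = -205*(-1/2329) + 45803*(-1/10274) = 205/2329 - 45803/10274 = -104569017/23928146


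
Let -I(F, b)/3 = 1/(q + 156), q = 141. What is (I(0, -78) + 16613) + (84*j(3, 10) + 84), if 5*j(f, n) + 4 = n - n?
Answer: 8231746/495 ≈ 16630.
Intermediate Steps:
j(f, n) = -⅘ (j(f, n) = -⅘ + (n - n)/5 = -⅘ + (⅕)*0 = -⅘ + 0 = -⅘)
I(F, b) = -1/99 (I(F, b) = -3/(141 + 156) = -3/297 = -3*1/297 = -1/99)
(I(0, -78) + 16613) + (84*j(3, 10) + 84) = (-1/99 + 16613) + (84*(-⅘) + 84) = 1644686/99 + (-336/5 + 84) = 1644686/99 + 84/5 = 8231746/495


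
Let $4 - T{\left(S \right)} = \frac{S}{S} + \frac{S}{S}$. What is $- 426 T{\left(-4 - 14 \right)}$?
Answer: $-852$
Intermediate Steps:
$T{\left(S \right)} = 2$ ($T{\left(S \right)} = 4 - \left(\frac{S}{S} + \frac{S}{S}\right) = 4 - \left(1 + 1\right) = 4 - 2 = 2$)
$- 426 T{\left(-4 - 14 \right)} = \left(-426\right) 2 = -852$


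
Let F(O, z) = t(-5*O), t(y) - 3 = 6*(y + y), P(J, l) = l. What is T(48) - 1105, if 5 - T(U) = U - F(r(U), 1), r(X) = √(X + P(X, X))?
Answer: -1145 - 240*√6 ≈ -1732.9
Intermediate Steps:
t(y) = 3 + 12*y (t(y) = 3 + 6*(y + y) = 3 + 6*(2*y) = 3 + 12*y)
r(X) = √2*√X (r(X) = √(X + X) = √(2*X) = √2*√X)
F(O, z) = 3 - 60*O (F(O, z) = 3 + 12*(-5*O) = 3 - 60*O)
T(U) = 8 - U - 60*√2*√U (T(U) = 5 - (U - (3 - 60*√2*√U)) = 5 - (U + (-3 + 60*√2*√U)) = 5 - (-3 + U + 60*√2*√U) = 5 + (3 - U - 60*√2*√U) = 8 - U - 60*√2*√U)
T(48) - 1105 = (8 - 1*48 - 60*√2*√48) - 1105 = (8 - 48 - 60*√2*4*√3) - 1105 = (8 - 48 - 240*√6) - 1105 = (-40 - 240*√6) - 1105 = -1145 - 240*√6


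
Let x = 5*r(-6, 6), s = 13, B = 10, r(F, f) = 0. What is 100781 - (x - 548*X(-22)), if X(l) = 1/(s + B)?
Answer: 2318511/23 ≈ 1.0080e+5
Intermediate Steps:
X(l) = 1/23 (X(l) = 1/(13 + 10) = 1/23)
x = 0 (x = 5*0 = 0)
100781 - (x - 548*X(-22)) = 100781 - (0 - 548*1/23) = 100781 - (0 - 548/23) = 100781 - 1*(-548/23) = 100781 + 548/23 = 2318511/23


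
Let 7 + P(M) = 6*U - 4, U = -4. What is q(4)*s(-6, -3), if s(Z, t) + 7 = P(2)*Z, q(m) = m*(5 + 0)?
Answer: 4060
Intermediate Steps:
q(m) = 5*m (q(m) = m*5 = 5*m)
P(M) = -35 (P(M) = -7 + (6*(-4) - 4) = -7 + (-24 - 4) = -7 - 28 = -35)
s(Z, t) = -7 - 35*Z
q(4)*s(-6, -3) = (5*4)*(-7 - 35*(-6)) = 20*(-7 + 210) = 20*203 = 4060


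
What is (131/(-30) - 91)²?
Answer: 8185321/900 ≈ 9094.8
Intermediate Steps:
(131/(-30) - 91)² = (131*(-1/30) - 91)² = (-131/30 - 91)² = (-2861/30)² = 8185321/900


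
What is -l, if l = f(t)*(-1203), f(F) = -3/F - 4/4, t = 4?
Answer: -8421/4 ≈ -2105.3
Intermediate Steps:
f(F) = -1 - 3/F (f(F) = -3/F - 4*1/4 = -3/F - 1 = -1 - 3/F)
l = 8421/4 (l = ((-3 - 1*4)/4)*(-1203) = ((-3 - 4)/4)*(-1203) = ((1/4)*(-7))*(-1203) = -7/4*(-1203) = 8421/4 ≈ 2105.3)
-l = -1*8421/4 = -8421/4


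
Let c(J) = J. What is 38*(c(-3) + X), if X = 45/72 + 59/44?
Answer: -1729/44 ≈ -39.295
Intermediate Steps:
X = 173/88 (X = 45*(1/72) + 59*(1/44) = 5/8 + 59/44 = 173/88 ≈ 1.9659)
38*(c(-3) + X) = 38*(-3 + 173/88) = 38*(-91/88) = -1729/44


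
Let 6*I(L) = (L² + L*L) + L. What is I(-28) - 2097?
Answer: -5521/3 ≈ -1840.3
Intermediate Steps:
I(L) = L²/3 + L/6 (I(L) = ((L² + L*L) + L)/6 = ((L² + L²) + L)/6 = (2*L² + L)/6 = (L + 2*L²)/6 = L²/3 + L/6)
I(-28) - 2097 = (⅙)*(-28)*(1 + 2*(-28)) - 2097 = (⅙)*(-28)*(1 - 56) - 2097 = (⅙)*(-28)*(-55) - 2097 = 770/3 - 2097 = -5521/3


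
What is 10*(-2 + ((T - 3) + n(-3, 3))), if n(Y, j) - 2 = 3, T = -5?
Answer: -50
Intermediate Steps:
n(Y, j) = 5 (n(Y, j) = 2 + 3 = 5)
10*(-2 + ((T - 3) + n(-3, 3))) = 10*(-2 + ((-5 - 3) + 5)) = 10*(-2 + (-8 + 5)) = 10*(-2 - 3) = 10*(-5) = -50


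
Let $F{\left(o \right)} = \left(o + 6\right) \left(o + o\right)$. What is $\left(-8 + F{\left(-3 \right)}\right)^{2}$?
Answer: $676$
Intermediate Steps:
$F{\left(o \right)} = 2 o \left(6 + o\right)$ ($F{\left(o \right)} = \left(6 + o\right) 2 o = 2 o \left(6 + o\right)$)
$\left(-8 + F{\left(-3 \right)}\right)^{2} = \left(-8 + 2 \left(-3\right) \left(6 - 3\right)\right)^{2} = \left(-8 + 2 \left(-3\right) 3\right)^{2} = \left(-8 - 18\right)^{2} = \left(-26\right)^{2} = 676$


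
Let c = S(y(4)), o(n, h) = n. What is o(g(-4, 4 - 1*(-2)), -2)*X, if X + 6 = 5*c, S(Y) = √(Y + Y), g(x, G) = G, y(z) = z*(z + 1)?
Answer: -36 + 60*√10 ≈ 153.74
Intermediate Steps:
y(z) = z*(1 + z)
S(Y) = √2*√Y (S(Y) = √(2*Y) = √2*√Y)
c = 2*√10 (c = √2*√(4*(1 + 4)) = √2*√(4*5) = √2*√20 = √2*(2*√5) = 2*√10 ≈ 6.3246)
X = -6 + 10*√10 (X = -6 + 5*(2*√10) = -6 + 10*√10 ≈ 25.623)
o(g(-4, 4 - 1*(-2)), -2)*X = (4 - 1*(-2))*(-6 + 10*√10) = (4 + 2)*(-6 + 10*√10) = 6*(-6 + 10*√10) = -36 + 60*√10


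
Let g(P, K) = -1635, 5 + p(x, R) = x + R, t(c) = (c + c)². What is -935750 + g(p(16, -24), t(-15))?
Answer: -937385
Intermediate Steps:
t(c) = 4*c² (t(c) = (2*c)² = 4*c²)
p(x, R) = -5 + R + x (p(x, R) = -5 + (x + R) = -5 + (R + x) = -5 + R + x)
-935750 + g(p(16, -24), t(-15)) = -935750 - 1635 = -937385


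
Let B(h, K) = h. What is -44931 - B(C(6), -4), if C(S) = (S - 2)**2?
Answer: -44947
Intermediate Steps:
C(S) = (-2 + S)**2
-44931 - B(C(6), -4) = -44931 - (-2 + 6)**2 = -44931 - 1*4**2 = -44931 - 1*16 = -44931 - 16 = -44947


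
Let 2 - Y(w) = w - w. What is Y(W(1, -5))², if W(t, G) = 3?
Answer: 4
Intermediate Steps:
Y(w) = 2 (Y(w) = 2 - (w - w) = 2 - 1*0 = 2 + 0 = 2)
Y(W(1, -5))² = 2² = 4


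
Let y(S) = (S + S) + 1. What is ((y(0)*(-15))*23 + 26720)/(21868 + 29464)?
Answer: 26375/51332 ≈ 0.51381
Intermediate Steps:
y(S) = 1 + 2*S (y(S) = 2*S + 1 = 1 + 2*S)
((y(0)*(-15))*23 + 26720)/(21868 + 29464) = (((1 + 2*0)*(-15))*23 + 26720)/(21868 + 29464) = (((1 + 0)*(-15))*23 + 26720)/51332 = ((1*(-15))*23 + 26720)*(1/51332) = (-15*23 + 26720)*(1/51332) = (-345 + 26720)*(1/51332) = 26375*(1/51332) = 26375/51332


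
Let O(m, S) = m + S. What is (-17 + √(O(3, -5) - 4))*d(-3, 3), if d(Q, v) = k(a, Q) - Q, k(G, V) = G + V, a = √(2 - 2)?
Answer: 0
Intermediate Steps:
a = 0 (a = √0 = 0)
O(m, S) = S + m
d(Q, v) = 0 (d(Q, v) = (0 + Q) - Q = Q - Q = 0)
(-17 + √(O(3, -5) - 4))*d(-3, 3) = (-17 + √((-5 + 3) - 4))*0 = (-17 + √(-2 - 4))*0 = (-17 + √(-6))*0 = (-17 + I*√6)*0 = 0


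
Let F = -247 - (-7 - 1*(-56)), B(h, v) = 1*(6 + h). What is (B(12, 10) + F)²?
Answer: 77284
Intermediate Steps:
B(h, v) = 6 + h
F = -296 (F = -247 - (-7 + 56) = -247 - 1*49 = -247 - 49 = -296)
(B(12, 10) + F)² = ((6 + 12) - 296)² = (18 - 296)² = (-278)² = 77284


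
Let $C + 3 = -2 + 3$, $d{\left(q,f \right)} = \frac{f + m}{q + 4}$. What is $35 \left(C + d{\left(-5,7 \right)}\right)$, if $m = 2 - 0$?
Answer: $-385$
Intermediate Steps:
$m = 2$ ($m = 2 + 0 = 2$)
$d{\left(q,f \right)} = \frac{2 + f}{4 + q}$ ($d{\left(q,f \right)} = \frac{f + 2}{q + 4} = \frac{2 + f}{4 + q}$)
$C = -2$ ($C = -3 + \left(-2 + 3\right) = -3 + 1 = -2$)
$35 \left(C + d{\left(-5,7 \right)}\right) = 35 \left(-2 + \frac{2 + 7}{4 - 5}\right) = 35 \left(-2 + \frac{1}{-1} \cdot 9\right) = 35 \left(-2 - 9\right) = 35 \left(-11\right) = -385$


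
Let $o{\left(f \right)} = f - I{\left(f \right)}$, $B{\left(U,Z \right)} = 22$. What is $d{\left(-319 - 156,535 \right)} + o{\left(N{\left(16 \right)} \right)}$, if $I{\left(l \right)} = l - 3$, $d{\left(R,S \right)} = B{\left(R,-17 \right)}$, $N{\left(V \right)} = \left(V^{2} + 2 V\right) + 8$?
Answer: $25$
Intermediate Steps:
$N{\left(V \right)} = 8 + V^{2} + 2 V$
$d{\left(R,S \right)} = 22$
$I{\left(l \right)} = -3 + l$ ($I{\left(l \right)} = l - 3 = -3 + l$)
$o{\left(f \right)} = 3$ ($o{\left(f \right)} = f - \left(-3 + f\right) = 3$)
$d{\left(-319 - 156,535 \right)} + o{\left(N{\left(16 \right)} \right)} = 22 + 3 = 25$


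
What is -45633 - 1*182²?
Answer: -78757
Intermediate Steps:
-45633 - 1*182² = -45633 - 1*33124 = -45633 - 33124 = -78757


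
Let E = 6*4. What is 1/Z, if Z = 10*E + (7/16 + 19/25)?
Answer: 400/96479 ≈ 0.0041460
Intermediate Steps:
E = 24
Z = 96479/400 (Z = 10*24 + (7/16 + 19/25) = 240 + (7*(1/16) + 19*(1/25)) = 240 + (7/16 + 19/25) = 240 + 479/400 = 96479/400 ≈ 241.20)
1/Z = 1/(96479/400) = 400/96479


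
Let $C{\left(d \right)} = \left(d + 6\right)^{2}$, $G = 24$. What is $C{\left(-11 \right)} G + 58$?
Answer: $658$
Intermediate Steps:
$C{\left(d \right)} = \left(6 + d\right)^{2}$
$C{\left(-11 \right)} G + 58 = \left(6 - 11\right)^{2} \cdot 24 + 58 = \left(-5\right)^{2} \cdot 24 + 58 = 25 \cdot 24 + 58 = 600 + 58 = 658$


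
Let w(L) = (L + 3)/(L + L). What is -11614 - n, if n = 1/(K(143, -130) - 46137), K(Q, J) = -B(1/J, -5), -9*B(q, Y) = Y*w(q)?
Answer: -9622442876/828521 ≈ -11614.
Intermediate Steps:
w(L) = (3 + L)/(2*L) (w(L) = (3 + L)/((2*L)) = (3 + L)*(1/(2*L)) = (3 + L)/(2*L))
B(q, Y) = -Y*(3 + q)/(18*q) (B(q, Y) = -Y*(3 + q)/(2*q)/9 = -Y*(3 + q)/(18*q))
K(Q, J) = -5*J*(3 + 1/J)/18 (K(Q, J) = -(-1)*(-5)*(3 + 1/J)/(18*(1/J)) = -(-1)*(-5)*J*(3 + 1/J)/18 = -5*J*(3 + 1/J)/18)
n = -18/828521 (n = 1/((-5/18 - ⅚*(-130)) - 46137) = 1/((-5/18 + 325/3) - 46137) = 1/(1945/18 - 46137) = 1/(-828521/18) = -18/828521 ≈ -2.1725e-5)
-11614 - n = -11614 - 1*(-18/828521) = -11614 + 18/828521 = -9622442876/828521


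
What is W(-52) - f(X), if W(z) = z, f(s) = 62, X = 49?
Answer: -114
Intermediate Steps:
W(-52) - f(X) = -52 - 1*62 = -52 - 62 = -114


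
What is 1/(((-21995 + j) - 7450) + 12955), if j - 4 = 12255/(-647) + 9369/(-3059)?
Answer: -1979173/32672195866 ≈ -6.0577e-5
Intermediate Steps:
j = -35633096/1979173 (j = 4 + (12255/(-647) + 9369/(-3059)) = 4 + (12255*(-1/647) + 9369*(-1/3059)) = 4 + (-12255/647 - 9369/3059) = 4 - 43549788/1979173 = -35633096/1979173 ≈ -18.004)
1/(((-21995 + j) - 7450) + 12955) = 1/(((-21995 - 35633096/1979173) - 7450) + 12955) = 1/((-43567543231/1979173 - 7450) + 12955) = 1/(-58312382081/1979173 + 12955) = 1/(-32672195866/1979173) = -1979173/32672195866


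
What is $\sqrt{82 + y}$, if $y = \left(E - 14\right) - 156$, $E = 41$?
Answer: $i \sqrt{47} \approx 6.8557 i$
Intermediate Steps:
$y = -129$ ($y = \left(41 - 14\right) - 156 = 27 - 156 = -129$)
$\sqrt{82 + y} = \sqrt{82 - 129} = \sqrt{-47} = i \sqrt{47}$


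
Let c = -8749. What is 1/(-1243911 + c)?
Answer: -1/1252660 ≈ -7.9830e-7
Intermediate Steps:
1/(-1243911 + c) = 1/(-1243911 - 8749) = 1/(-1252660) = -1/1252660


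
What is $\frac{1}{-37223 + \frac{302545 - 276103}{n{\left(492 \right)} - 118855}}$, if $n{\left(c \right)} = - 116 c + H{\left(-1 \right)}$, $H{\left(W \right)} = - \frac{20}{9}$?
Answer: $- \frac{1583363}{58937758927} \approx -2.6865 \cdot 10^{-5}$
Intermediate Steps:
$H{\left(W \right)} = - \frac{20}{9}$ ($H{\left(W \right)} = \left(-20\right) \frac{1}{9} = - \frac{20}{9}$)
$n{\left(c \right)} = - \frac{20}{9} - 116 c$ ($n{\left(c \right)} = - 116 c - \frac{20}{9} = - \frac{20}{9} - 116 c$)
$\frac{1}{-37223 + \frac{302545 - 276103}{n{\left(492 \right)} - 118855}} = \frac{1}{-37223 + \frac{302545 - 276103}{\left(- \frac{20}{9} - 57072\right) - 118855}} = \frac{1}{-37223 + \frac{26442}{\left(- \frac{20}{9} - 57072\right) - 118855}} = \frac{1}{-37223 + \frac{26442}{- \frac{513668}{9} - 118855}} = \frac{1}{-37223 + \frac{26442}{- \frac{1583363}{9}}} = \frac{1}{-37223 + 26442 \left(- \frac{9}{1583363}\right)} = \frac{1}{-37223 - \frac{237978}{1583363}} = \frac{1}{- \frac{58937758927}{1583363}} = - \frac{1583363}{58937758927}$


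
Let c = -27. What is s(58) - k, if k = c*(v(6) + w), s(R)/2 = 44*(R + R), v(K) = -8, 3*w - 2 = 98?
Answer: 10892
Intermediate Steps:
w = 100/3 (w = ⅔ + (⅓)*98 = ⅔ + 98/3 = 100/3 ≈ 33.333)
s(R) = 176*R (s(R) = 2*(44*(R + R)) = 2*(44*(2*R)) = 2*(88*R) = 176*R)
k = -684 (k = -27*(-8 + 100/3) = -27*76/3 = -684)
s(58) - k = 176*58 - 1*(-684) = 10208 + 684 = 10892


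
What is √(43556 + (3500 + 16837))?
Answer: √63893 ≈ 252.77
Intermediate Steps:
√(43556 + (3500 + 16837)) = √(43556 + 20337) = √63893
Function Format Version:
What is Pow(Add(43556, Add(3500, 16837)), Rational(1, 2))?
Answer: Pow(63893, Rational(1, 2)) ≈ 252.77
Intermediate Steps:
Pow(Add(43556, Add(3500, 16837)), Rational(1, 2)) = Pow(Add(43556, 20337), Rational(1, 2)) = Pow(63893, Rational(1, 2))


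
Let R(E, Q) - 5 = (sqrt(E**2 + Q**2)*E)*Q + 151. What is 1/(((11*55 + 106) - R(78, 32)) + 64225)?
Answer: -16195/10021626332 - 312*sqrt(1777)/2505406583 ≈ -6.8655e-6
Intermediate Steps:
R(E, Q) = 156 + E*Q*sqrt(E**2 + Q**2) (R(E, Q) = 5 + ((sqrt(E**2 + Q**2)*E)*Q + 151) = 5 + ((E*sqrt(E**2 + Q**2))*Q + 151) = 5 + (E*Q*sqrt(E**2 + Q**2) + 151) = 5 + (151 + E*Q*sqrt(E**2 + Q**2)) = 156 + E*Q*sqrt(E**2 + Q**2))
1/(((11*55 + 106) - R(78, 32)) + 64225) = 1/(((11*55 + 106) - (156 + 78*32*sqrt(78**2 + 32**2))) + 64225) = 1/(((605 + 106) - (156 + 78*32*sqrt(6084 + 1024))) + 64225) = 1/((711 - (156 + 78*32*sqrt(7108))) + 64225) = 1/((711 - (156 + 78*32*(2*sqrt(1777)))) + 64225) = 1/((711 - (156 + 4992*sqrt(1777))) + 64225) = 1/((711 + (-156 - 4992*sqrt(1777))) + 64225) = 1/((555 - 4992*sqrt(1777)) + 64225) = 1/(64780 - 4992*sqrt(1777))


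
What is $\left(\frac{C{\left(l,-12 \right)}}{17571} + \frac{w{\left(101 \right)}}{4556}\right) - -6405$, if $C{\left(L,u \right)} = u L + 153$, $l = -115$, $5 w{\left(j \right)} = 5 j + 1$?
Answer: $\frac{427292730261}{66711230} \approx 6405.1$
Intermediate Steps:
$w{\left(j \right)} = \frac{1}{5} + j$ ($w{\left(j \right)} = \frac{5 j + 1}{5} = \frac{1 + 5 j}{5} = \frac{1}{5} + j$)
$C{\left(L,u \right)} = 153 + L u$ ($C{\left(L,u \right)} = L u + 153 = 153 + L u$)
$\left(\frac{C{\left(l,-12 \right)}}{17571} + \frac{w{\left(101 \right)}}{4556}\right) - -6405 = \left(\frac{153 - -1380}{17571} + \frac{\frac{1}{5} + 101}{4556}\right) - -6405 = \left(\left(153 + 1380\right) \frac{1}{17571} + \frac{506}{5} \cdot \frac{1}{4556}\right) + 6405 = \left(1533 \cdot \frac{1}{17571} + \frac{253}{11390}\right) + 6405 = \left(\frac{511}{5857} + \frac{253}{11390}\right) + 6405 = \frac{7302111}{66711230} + 6405 = \frac{427292730261}{66711230}$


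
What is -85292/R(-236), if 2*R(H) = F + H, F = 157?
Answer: 170584/79 ≈ 2159.3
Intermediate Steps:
R(H) = 157/2 + H/2 (R(H) = (157 + H)/2 = 157/2 + H/2)
-85292/R(-236) = -85292/(157/2 + (½)*(-236)) = -85292/(157/2 - 118) = -85292/(-79/2) = -85292*(-2/79) = 170584/79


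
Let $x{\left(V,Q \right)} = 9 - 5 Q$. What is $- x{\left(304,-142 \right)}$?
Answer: $-719$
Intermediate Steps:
$- x{\left(304,-142 \right)} = - (9 - -710) = - (9 + 710) = \left(-1\right) 719 = -719$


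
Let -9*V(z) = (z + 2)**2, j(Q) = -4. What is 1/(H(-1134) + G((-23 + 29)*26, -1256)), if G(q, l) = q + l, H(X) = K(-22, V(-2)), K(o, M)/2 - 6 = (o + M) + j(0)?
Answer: -1/1140 ≈ -0.00087719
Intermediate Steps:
V(z) = -(2 + z)**2/9 (V(z) = -(z + 2)**2/9 = -(2 + z)**2/9)
K(o, M) = 4 + 2*M + 2*o (K(o, M) = 12 + 2*((o + M) - 4) = 12 + 2*((M + o) - 4) = 12 + 2*(-4 + M + o) = 12 + (-8 + 2*M + 2*o) = 4 + 2*M + 2*o)
H(X) = -40 (H(X) = 4 + 2*(-(2 - 2)**2/9) + 2*(-22) = 4 + 2*(-1/9*0**2) - 44 = 4 + 2*(-1/9*0) - 44 = 4 + 2*0 - 44 = 4 + 0 - 44 = -40)
G(q, l) = l + q
1/(H(-1134) + G((-23 + 29)*26, -1256)) = 1/(-40 + (-1256 + (-23 + 29)*26)) = 1/(-40 + (-1256 + 6*26)) = 1/(-40 + (-1256 + 156)) = 1/(-40 - 1100) = 1/(-1140) = -1/1140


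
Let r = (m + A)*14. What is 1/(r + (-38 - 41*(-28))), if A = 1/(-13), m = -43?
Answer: 13/6590 ≈ 0.0019727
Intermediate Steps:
A = -1/13 ≈ -0.076923
r = -7840/13 (r = (-43 - 1/13)*14 = -560/13*14 = -7840/13 ≈ -603.08)
1/(r + (-38 - 41*(-28))) = 1/(-7840/13 + (-38 - 41*(-28))) = 1/(-7840/13 + (-38 + 1148)) = 1/(-7840/13 + 1110) = 1/(6590/13) = 13/6590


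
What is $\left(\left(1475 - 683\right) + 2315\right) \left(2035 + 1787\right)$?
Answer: $11874954$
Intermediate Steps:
$\left(\left(1475 - 683\right) + 2315\right) \left(2035 + 1787\right) = \left(792 + 2315\right) 3822 = 3107 \cdot 3822 = 11874954$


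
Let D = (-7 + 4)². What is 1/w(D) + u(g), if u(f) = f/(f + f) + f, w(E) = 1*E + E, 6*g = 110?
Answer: 170/9 ≈ 18.889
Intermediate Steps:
g = 55/3 (g = (⅙)*110 = 55/3 ≈ 18.333)
D = 9 (D = (-3)² = 9)
w(E) = 2*E (w(E) = E + E = 2*E)
u(f) = ½ + f (u(f) = f/((2*f)) + f = (1/(2*f))*f + f = ½ + f)
1/w(D) + u(g) = 1/(2*9) + (½ + 55/3) = 1/18 + 113/6 = 170/9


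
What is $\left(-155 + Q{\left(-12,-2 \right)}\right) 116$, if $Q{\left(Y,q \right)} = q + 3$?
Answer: $-17864$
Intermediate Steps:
$Q{\left(Y,q \right)} = 3 + q$
$\left(-155 + Q{\left(-12,-2 \right)}\right) 116 = \left(-155 + \left(3 - 2\right)\right) 116 = \left(-155 + 1\right) 116 = \left(-154\right) 116 = -17864$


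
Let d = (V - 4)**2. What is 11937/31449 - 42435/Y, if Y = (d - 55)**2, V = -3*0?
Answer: -48754894/1771627 ≈ -27.520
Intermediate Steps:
V = 0
d = 16 (d = (0 - 4)**2 = (-4)**2 = 16)
Y = 1521 (Y = (16 - 55)**2 = (-39)**2 = 1521)
11937/31449 - 42435/Y = 11937/31449 - 42435/1521 = 11937*(1/31449) - 42435*1/1521 = 3979/10483 - 4715/169 = -48754894/1771627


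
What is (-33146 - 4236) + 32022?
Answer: -5360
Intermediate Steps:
(-33146 - 4236) + 32022 = -37382 + 32022 = -5360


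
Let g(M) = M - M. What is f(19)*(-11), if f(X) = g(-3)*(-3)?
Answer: 0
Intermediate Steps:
g(M) = 0
f(X) = 0 (f(X) = 0*(-3) = 0)
f(19)*(-11) = 0*(-11) = 0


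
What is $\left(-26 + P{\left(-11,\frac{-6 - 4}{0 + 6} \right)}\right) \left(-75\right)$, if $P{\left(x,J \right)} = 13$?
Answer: $975$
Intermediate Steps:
$\left(-26 + P{\left(-11,\frac{-6 - 4}{0 + 6} \right)}\right) \left(-75\right) = \left(-26 + 13\right) \left(-75\right) = \left(-13\right) \left(-75\right) = 975$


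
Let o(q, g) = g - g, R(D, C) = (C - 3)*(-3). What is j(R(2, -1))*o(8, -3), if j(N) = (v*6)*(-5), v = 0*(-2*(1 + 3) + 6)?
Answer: 0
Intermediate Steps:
v = 0 (v = 0*(-2*4 + 6) = 0*(-8 + 6) = 0*(-2) = 0)
R(D, C) = 9 - 3*C (R(D, C) = (-3 + C)*(-3) = 9 - 3*C)
o(q, g) = 0
j(N) = 0 (j(N) = (0*6)*(-5) = 0*(-5) = 0)
j(R(2, -1))*o(8, -3) = 0*0 = 0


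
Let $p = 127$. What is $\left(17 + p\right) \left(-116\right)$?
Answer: $-16704$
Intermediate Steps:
$\left(17 + p\right) \left(-116\right) = \left(17 + 127\right) \left(-116\right) = 144 \left(-116\right) = -16704$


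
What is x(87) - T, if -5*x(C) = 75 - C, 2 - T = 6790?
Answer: 33952/5 ≈ 6790.4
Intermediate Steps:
T = -6788 (T = 2 - 1*6790 = 2 - 6790 = -6788)
x(C) = -15 + C/5 (x(C) = -(75 - C)/5 = -15 + C/5)
x(87) - T = (-15 + (⅕)*87) - 1*(-6788) = (-15 + 87/5) + 6788 = 12/5 + 6788 = 33952/5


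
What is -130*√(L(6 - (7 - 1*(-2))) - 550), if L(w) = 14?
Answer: -260*I*√134 ≈ -3009.7*I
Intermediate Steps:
-130*√(L(6 - (7 - 1*(-2))) - 550) = -130*√(14 - 550) = -260*I*√134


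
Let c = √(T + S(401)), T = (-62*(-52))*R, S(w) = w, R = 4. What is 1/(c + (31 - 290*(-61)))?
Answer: 17721/314020544 - √13297/314020544 ≈ 5.6065e-5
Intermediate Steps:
T = 12896 (T = -62*(-52)*4 = 3224*4 = 12896)
c = √13297 (c = √(12896 + 401) = √13297 ≈ 115.31)
1/(c + (31 - 290*(-61))) = 1/(√13297 + (31 - 290*(-61))) = 1/(√13297 + (31 + 17690)) = 1/(√13297 + 17721) = 1/(17721 + √13297)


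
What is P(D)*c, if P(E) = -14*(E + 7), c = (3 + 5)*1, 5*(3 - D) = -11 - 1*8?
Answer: -7728/5 ≈ -1545.6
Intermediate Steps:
D = 34/5 (D = 3 - (-11 - 1*8)/5 = 3 - (-11 - 8)/5 = 3 - ⅕*(-19) = 3 + 19/5 = 34/5 ≈ 6.8000)
c = 8 (c = 8*1 = 8)
P(E) = -98 - 14*E (P(E) = -14*(7 + E) = -98 - 14*E)
P(D)*c = (-98 - 14*34/5)*8 = (-98 - 476/5)*8 = -966/5*8 = -7728/5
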